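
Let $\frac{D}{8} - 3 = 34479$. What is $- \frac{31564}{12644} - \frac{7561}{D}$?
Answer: $- \frac{2200680017}{871980816} \approx -2.5238$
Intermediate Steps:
$D = 275856$ ($D = 24 + 8 \cdot 34479 = 24 + 275832 = 275856$)
$- \frac{31564}{12644} - \frac{7561}{D} = - \frac{31564}{12644} - \frac{7561}{275856} = \left(-31564\right) \frac{1}{12644} - \frac{7561}{275856} = - \frac{7891}{3161} - \frac{7561}{275856} = - \frac{2200680017}{871980816}$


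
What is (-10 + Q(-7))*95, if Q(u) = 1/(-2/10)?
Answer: -1425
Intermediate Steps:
Q(u) = -5 (Q(u) = 1/(-2*1/10) = 1/(-1/5) = -5)
(-10 + Q(-7))*95 = (-10 - 5)*95 = -15*95 = -1425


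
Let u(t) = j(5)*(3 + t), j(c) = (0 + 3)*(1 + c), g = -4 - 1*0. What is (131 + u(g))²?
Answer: 12769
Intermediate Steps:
g = -4 (g = -4 + 0 = -4)
j(c) = 3 + 3*c (j(c) = 3*(1 + c) = 3 + 3*c)
u(t) = 54 + 18*t (u(t) = (3 + 3*5)*(3 + t) = (3 + 15)*(3 + t) = 18*(3 + t) = 54 + 18*t)
(131 + u(g))² = (131 + (54 + 18*(-4)))² = (131 + (54 - 72))² = (131 - 18)² = 113² = 12769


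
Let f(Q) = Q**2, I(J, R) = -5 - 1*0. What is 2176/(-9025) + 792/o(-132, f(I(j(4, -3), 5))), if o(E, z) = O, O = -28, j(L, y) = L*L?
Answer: -1802182/63175 ≈ -28.527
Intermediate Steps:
j(L, y) = L**2
I(J, R) = -5 (I(J, R) = -5 + 0 = -5)
o(E, z) = -28
2176/(-9025) + 792/o(-132, f(I(j(4, -3), 5))) = 2176/(-9025) + 792/(-28) = 2176*(-1/9025) + 792*(-1/28) = -2176/9025 - 198/7 = -1802182/63175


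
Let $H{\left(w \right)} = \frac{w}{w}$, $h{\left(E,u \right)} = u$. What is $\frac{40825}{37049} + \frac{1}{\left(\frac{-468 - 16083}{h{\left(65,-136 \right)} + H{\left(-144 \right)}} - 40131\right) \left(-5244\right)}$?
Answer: $\frac{42826251809845}{38865151168152} \approx 1.1019$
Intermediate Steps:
$H{\left(w \right)} = 1$
$\frac{40825}{37049} + \frac{1}{\left(\frac{-468 - 16083}{h{\left(65,-136 \right)} + H{\left(-144 \right)}} - 40131\right) \left(-5244\right)} = \frac{40825}{37049} + \frac{1}{\left(\frac{-468 - 16083}{-136 + 1} - 40131\right) \left(-5244\right)} = 40825 \cdot \frac{1}{37049} + \frac{1}{- \frac{16551}{-135} - 40131} \left(- \frac{1}{5244}\right) = \frac{40825}{37049} + \frac{1}{\left(-16551\right) \left(- \frac{1}{135}\right) - 40131} \left(- \frac{1}{5244}\right) = \frac{40825}{37049} + \frac{1}{\frac{613}{5} - 40131} \left(- \frac{1}{5244}\right) = \frac{40825}{37049} + \frac{1}{- \frac{200042}{5}} \left(- \frac{1}{5244}\right) = \frac{40825}{37049} - - \frac{5}{1049020248} = \frac{40825}{37049} + \frac{5}{1049020248} = \frac{42826251809845}{38865151168152}$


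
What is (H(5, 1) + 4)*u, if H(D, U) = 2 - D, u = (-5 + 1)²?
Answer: 16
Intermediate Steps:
u = 16 (u = (-4)² = 16)
(H(5, 1) + 4)*u = ((2 - 1*5) + 4)*16 = ((2 - 5) + 4)*16 = (-3 + 4)*16 = 1*16 = 16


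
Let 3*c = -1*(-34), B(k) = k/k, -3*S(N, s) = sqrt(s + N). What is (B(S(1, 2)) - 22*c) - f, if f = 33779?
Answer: -102082/3 ≈ -34027.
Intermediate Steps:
S(N, s) = -sqrt(N + s)/3 (S(N, s) = -sqrt(s + N)/3 = -sqrt(N + s)/3)
B(k) = 1
c = 34/3 (c = (-1*(-34))/3 = (1/3)*34 = 34/3 ≈ 11.333)
(B(S(1, 2)) - 22*c) - f = (1 - 22*34/3) - 1*33779 = (1 - 748/3) - 33779 = -745/3 - 33779 = -102082/3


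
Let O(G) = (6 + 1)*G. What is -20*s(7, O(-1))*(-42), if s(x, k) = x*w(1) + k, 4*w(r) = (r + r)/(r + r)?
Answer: -4410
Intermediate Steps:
O(G) = 7*G
w(r) = ¼ (w(r) = ((r + r)/(r + r))/4 = ((2*r)/((2*r)))/4 = ((2*r)*(1/(2*r)))/4 = (¼)*1 = ¼)
s(x, k) = k + x/4 (s(x, k) = x*(¼) + k = x/4 + k = k + x/4)
-20*s(7, O(-1))*(-42) = -20*(7*(-1) + (¼)*7)*(-42) = -20*(-7 + 7/4)*(-42) = -20*(-21/4)*(-42) = 105*(-42) = -4410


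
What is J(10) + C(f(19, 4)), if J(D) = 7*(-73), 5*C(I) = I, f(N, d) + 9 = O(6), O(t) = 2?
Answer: -2562/5 ≈ -512.40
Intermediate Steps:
f(N, d) = -7 (f(N, d) = -9 + 2 = -7)
C(I) = I/5
J(D) = -511
J(10) + C(f(19, 4)) = -511 + (⅕)*(-7) = -511 - 7/5 = -2562/5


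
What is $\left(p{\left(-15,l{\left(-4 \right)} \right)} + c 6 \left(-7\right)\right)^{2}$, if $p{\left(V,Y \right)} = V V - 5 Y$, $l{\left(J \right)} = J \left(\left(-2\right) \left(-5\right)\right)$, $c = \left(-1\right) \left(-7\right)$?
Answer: $17161$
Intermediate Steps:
$c = 7$
$l{\left(J \right)} = 10 J$ ($l{\left(J \right)} = J 10 = 10 J$)
$p{\left(V,Y \right)} = V^{2} - 5 Y$
$\left(p{\left(-15,l{\left(-4 \right)} \right)} + c 6 \left(-7\right)\right)^{2} = \left(\left(\left(-15\right)^{2} - 5 \cdot 10 \left(-4\right)\right) + 7 \cdot 6 \left(-7\right)\right)^{2} = \left(\left(225 - -200\right) + 42 \left(-7\right)\right)^{2} = \left(\left(225 + 200\right) - 294\right)^{2} = \left(425 - 294\right)^{2} = 131^{2} = 17161$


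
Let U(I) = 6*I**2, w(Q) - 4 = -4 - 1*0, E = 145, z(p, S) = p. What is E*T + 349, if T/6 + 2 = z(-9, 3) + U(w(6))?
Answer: -9221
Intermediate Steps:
w(Q) = 0 (w(Q) = 4 + (-4 - 1*0) = 4 + (-4 + 0) = 4 - 4 = 0)
T = -66 (T = -12 + 6*(-9 + 6*0**2) = -12 + 6*(-9 + 6*0) = -12 + 6*(-9 + 0) = -12 + 6*(-9) = -12 - 54 = -66)
E*T + 349 = 145*(-66) + 349 = -9570 + 349 = -9221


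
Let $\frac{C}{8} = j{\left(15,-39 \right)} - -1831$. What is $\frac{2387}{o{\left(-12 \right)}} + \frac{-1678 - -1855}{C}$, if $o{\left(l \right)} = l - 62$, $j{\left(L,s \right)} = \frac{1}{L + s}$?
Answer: $- \frac{104852647}{3251782} \approx -32.245$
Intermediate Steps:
$o{\left(l \right)} = -62 + l$
$C = \frac{43943}{3}$ ($C = 8 \left(\frac{1}{15 - 39} - -1831\right) = 8 \left(\frac{1}{-24} + 1831\right) = 8 \left(- \frac{1}{24} + 1831\right) = 8 \cdot \frac{43943}{24} = \frac{43943}{3} \approx 14648.0$)
$\frac{2387}{o{\left(-12 \right)}} + \frac{-1678 - -1855}{C} = \frac{2387}{-62 - 12} + \frac{-1678 - -1855}{\frac{43943}{3}} = \frac{2387}{-74} + \left(-1678 + 1855\right) \frac{3}{43943} = 2387 \left(- \frac{1}{74}\right) + 177 \cdot \frac{3}{43943} = - \frac{2387}{74} + \frac{531}{43943} = - \frac{104852647}{3251782}$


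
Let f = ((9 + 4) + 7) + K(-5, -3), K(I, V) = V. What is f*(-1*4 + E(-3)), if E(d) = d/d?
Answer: -51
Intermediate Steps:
f = 17 (f = ((9 + 4) + 7) - 3 = (13 + 7) - 3 = 20 - 3 = 17)
E(d) = 1
f*(-1*4 + E(-3)) = 17*(-1*4 + 1) = 17*(-4 + 1) = 17*(-3) = -51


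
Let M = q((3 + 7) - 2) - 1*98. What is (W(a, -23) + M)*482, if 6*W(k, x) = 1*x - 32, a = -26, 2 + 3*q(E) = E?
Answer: -152071/3 ≈ -50690.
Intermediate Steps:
q(E) = -⅔ + E/3
W(k, x) = -16/3 + x/6 (W(k, x) = (1*x - 32)/6 = (x - 32)/6 = (-32 + x)/6 = -16/3 + x/6)
M = -96 (M = (-⅔ + ((3 + 7) - 2)/3) - 1*98 = (-⅔ + (10 - 2)/3) - 98 = (-⅔ + (⅓)*8) - 98 = (-⅔ + 8/3) - 98 = 2 - 98 = -96)
(W(a, -23) + M)*482 = ((-16/3 + (⅙)*(-23)) - 96)*482 = ((-16/3 - 23/6) - 96)*482 = (-55/6 - 96)*482 = -631/6*482 = -152071/3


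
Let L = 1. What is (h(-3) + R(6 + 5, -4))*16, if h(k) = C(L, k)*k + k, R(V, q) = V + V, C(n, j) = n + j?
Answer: 400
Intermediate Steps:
C(n, j) = j + n
R(V, q) = 2*V
h(k) = k + k*(1 + k) (h(k) = (k + 1)*k + k = (1 + k)*k + k = k*(1 + k) + k = k + k*(1 + k))
(h(-3) + R(6 + 5, -4))*16 = (-3*(2 - 3) + 2*(6 + 5))*16 = (-3*(-1) + 2*11)*16 = (3 + 22)*16 = 25*16 = 400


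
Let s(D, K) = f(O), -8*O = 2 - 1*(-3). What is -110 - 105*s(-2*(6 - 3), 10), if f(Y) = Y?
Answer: -355/8 ≈ -44.375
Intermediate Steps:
O = -5/8 (O = -(2 - 1*(-3))/8 = -(2 + 3)/8 = -1/8*5 = -5/8 ≈ -0.62500)
s(D, K) = -5/8
-110 - 105*s(-2*(6 - 3), 10) = -110 - 105*(-5/8) = -110 + 525/8 = -355/8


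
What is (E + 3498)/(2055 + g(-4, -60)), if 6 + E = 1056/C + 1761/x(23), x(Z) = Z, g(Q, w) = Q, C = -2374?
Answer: 97413255/55994351 ≈ 1.7397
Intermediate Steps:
E = 1914357/27301 (E = -6 + (1056/(-2374) + 1761/23) = -6 + (1056*(-1/2374) + 1761*(1/23)) = -6 + (-528/1187 + 1761/23) = -6 + 2078163/27301 = 1914357/27301 ≈ 70.120)
(E + 3498)/(2055 + g(-4, -60)) = (1914357/27301 + 3498)/(2055 - 4) = (97413255/27301)/2051 = (97413255/27301)*(1/2051) = 97413255/55994351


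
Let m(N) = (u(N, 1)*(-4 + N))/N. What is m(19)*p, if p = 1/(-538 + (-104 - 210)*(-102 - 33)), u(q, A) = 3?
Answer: 45/795188 ≈ 5.6590e-5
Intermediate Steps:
m(N) = (-12 + 3*N)/N (m(N) = (3*(-4 + N))/N = (-12 + 3*N)/N)
p = 1/41852 (p = 1/(-538 - 314*(-135)) = 1/(-538 + 42390) = 1/41852 ≈ 2.3894e-5)
m(19)*p = (3 - 12/19)*(1/41852) = (45/19)*(1/41852) = 45/795188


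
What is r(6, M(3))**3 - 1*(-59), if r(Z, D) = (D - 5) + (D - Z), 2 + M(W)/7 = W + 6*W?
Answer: 16581434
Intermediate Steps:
M(W) = -14 + 49*W (M(W) = -14 + 7*(W + 6*W) = -14 + 7*(7*W) = -14 + 49*W)
r(Z, D) = -5 - Z + 2*D (r(Z, D) = (-5 + D) + (D - Z) = -5 - Z + 2*D)
r(6, M(3))**3 - 1*(-59) = (-5 - 1*6 + 2*(-14 + 49*3))**3 - 1*(-59) = (-5 - 6 + 2*(-14 + 147))**3 + 59 = (-5 - 6 + 2*133)**3 + 59 = (-5 - 6 + 266)**3 + 59 = 255**3 + 59 = 16581375 + 59 = 16581434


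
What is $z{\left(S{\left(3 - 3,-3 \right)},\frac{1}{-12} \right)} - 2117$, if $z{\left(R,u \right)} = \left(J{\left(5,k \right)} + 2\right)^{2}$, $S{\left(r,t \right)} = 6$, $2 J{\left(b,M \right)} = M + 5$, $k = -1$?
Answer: $-2101$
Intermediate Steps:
$J{\left(b,M \right)} = \frac{5}{2} + \frac{M}{2}$ ($J{\left(b,M \right)} = \frac{M + 5}{2} = \frac{5 + M}{2} = \frac{5}{2} + \frac{M}{2}$)
$z{\left(R,u \right)} = 16$ ($z{\left(R,u \right)} = \left(\left(\frac{5}{2} + \frac{1}{2} \left(-1\right)\right) + 2\right)^{2} = \left(\left(\frac{5}{2} - \frac{1}{2}\right) + 2\right)^{2} = \left(2 + 2\right)^{2} = 4^{2} = 16$)
$z{\left(S{\left(3 - 3,-3 \right)},\frac{1}{-12} \right)} - 2117 = 16 - 2117 = -2101$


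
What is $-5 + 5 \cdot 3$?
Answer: $10$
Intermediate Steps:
$-5 + 5 \cdot 3 = -5 + 15 = 10$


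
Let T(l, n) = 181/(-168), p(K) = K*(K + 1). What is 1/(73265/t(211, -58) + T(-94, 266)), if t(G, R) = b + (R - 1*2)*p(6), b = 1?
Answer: -423192/12764459 ≈ -0.033154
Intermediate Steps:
p(K) = K*(1 + K)
t(G, R) = -83 + 42*R (t(G, R) = 1 + (R - 1*2)*(6*(1 + 6)) = 1 + (R - 2)*(6*7) = 1 + (-2 + R)*42 = 1 + (-84 + 42*R) = -83 + 42*R)
T(l, n) = -181/168 (T(l, n) = 181*(-1/168) = -181/168)
1/(73265/t(211, -58) + T(-94, 266)) = 1/(73265/(-83 + 42*(-58)) - 181/168) = 1/(73265/(-83 - 2436) - 181/168) = 1/(73265/(-2519) - 181/168) = 1/(73265*(-1/2519) - 181/168) = 1/(-73265/2519 - 181/168) = 1/(-12764459/423192) = -423192/12764459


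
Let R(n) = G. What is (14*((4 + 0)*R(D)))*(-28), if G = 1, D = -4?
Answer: -1568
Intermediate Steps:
R(n) = 1
(14*((4 + 0)*R(D)))*(-28) = (14*((4 + 0)*1))*(-28) = (14*(4*1))*(-28) = (14*4)*(-28) = 56*(-28) = -1568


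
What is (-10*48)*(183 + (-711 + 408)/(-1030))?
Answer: -9062064/103 ≈ -87981.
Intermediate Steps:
(-10*48)*(183 + (-711 + 408)/(-1030)) = -480*(183 - 303*(-1/1030)) = -480*(183 + 303/1030) = -480*188793/1030 = -9062064/103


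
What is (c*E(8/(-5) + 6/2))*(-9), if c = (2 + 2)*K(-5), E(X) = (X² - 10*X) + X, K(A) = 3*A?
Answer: -28728/5 ≈ -5745.6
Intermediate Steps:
E(X) = X² - 9*X
c = -60 (c = (2 + 2)*(3*(-5)) = 4*(-15) = -60)
(c*E(8/(-5) + 6/2))*(-9) = -60*(8/(-5) + 6/2)*(-9 + (8/(-5) + 6/2))*(-9) = -60*(8*(-⅕) + 6*(½))*(-9 + (8*(-⅕) + 6*(½)))*(-9) = -60*(-8/5 + 3)*(-9 + (-8/5 + 3))*(-9) = -84*(-9 + 7/5)*(-9) = -84*(-38)/5*(-9) = -60*(-266/25)*(-9) = (3192/5)*(-9) = -28728/5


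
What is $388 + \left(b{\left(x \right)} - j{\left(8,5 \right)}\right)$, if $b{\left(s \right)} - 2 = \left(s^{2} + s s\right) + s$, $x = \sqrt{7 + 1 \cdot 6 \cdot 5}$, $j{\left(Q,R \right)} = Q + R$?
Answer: $451 + \sqrt{37} \approx 457.08$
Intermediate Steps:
$x = \sqrt{37}$ ($x = \sqrt{7 + 1 \cdot 30} = \sqrt{7 + 30} = \sqrt{37} \approx 6.0828$)
$b{\left(s \right)} = 2 + s + 2 s^{2}$ ($b{\left(s \right)} = 2 + \left(\left(s^{2} + s s\right) + s\right) = 2 + \left(\left(s^{2} + s^{2}\right) + s\right) = 2 + \left(2 s^{2} + s\right) = 2 + \left(s + 2 s^{2}\right) = 2 + s + 2 s^{2}$)
$388 + \left(b{\left(x \right)} - j{\left(8,5 \right)}\right) = 388 + \left(\left(2 + \sqrt{37} + 2 \left(\sqrt{37}\right)^{2}\right) - \left(8 + 5\right)\right) = 388 + \left(\left(2 + \sqrt{37} + 2 \cdot 37\right) - 13\right) = 388 + \left(\left(2 + \sqrt{37} + 74\right) - 13\right) = 388 + \left(\left(76 + \sqrt{37}\right) - 13\right) = 388 + \left(63 + \sqrt{37}\right) = 451 + \sqrt{37}$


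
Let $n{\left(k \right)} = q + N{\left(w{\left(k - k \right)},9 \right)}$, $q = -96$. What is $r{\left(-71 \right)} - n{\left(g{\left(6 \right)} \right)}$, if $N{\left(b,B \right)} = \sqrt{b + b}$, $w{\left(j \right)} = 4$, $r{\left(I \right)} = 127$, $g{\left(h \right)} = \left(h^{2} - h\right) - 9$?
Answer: $223 - 2 \sqrt{2} \approx 220.17$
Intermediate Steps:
$g{\left(h \right)} = -9 + h^{2} - h$
$N{\left(b,B \right)} = \sqrt{2} \sqrt{b}$ ($N{\left(b,B \right)} = \sqrt{2 b} = \sqrt{2} \sqrt{b}$)
$n{\left(k \right)} = -96 + 2 \sqrt{2}$ ($n{\left(k \right)} = -96 + \sqrt{2} \sqrt{4} = -96 + \sqrt{2} \cdot 2 = -96 + 2 \sqrt{2}$)
$r{\left(-71 \right)} - n{\left(g{\left(6 \right)} \right)} = 127 - \left(-96 + 2 \sqrt{2}\right) = 127 + \left(96 - 2 \sqrt{2}\right) = 223 - 2 \sqrt{2}$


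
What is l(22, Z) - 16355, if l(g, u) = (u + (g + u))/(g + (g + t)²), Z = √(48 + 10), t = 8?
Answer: -7539644/461 + √58/461 ≈ -16355.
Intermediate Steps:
Z = √58 ≈ 7.6158
l(g, u) = (g + 2*u)/(g + (8 + g)²) (l(g, u) = (u + (g + u))/(g + (g + 8)²) = (g + 2*u)/(g + (8 + g)²))
l(22, Z) - 16355 = (22 + 2*√58)/(22 + (8 + 22)²) - 16355 = (22 + 2*√58)/(22 + 30²) - 16355 = (22 + 2*√58)/(22 + 900) - 16355 = (22 + 2*√58)/922 - 16355 = (11/461 + √58/461) - 16355 = -7539644/461 + √58/461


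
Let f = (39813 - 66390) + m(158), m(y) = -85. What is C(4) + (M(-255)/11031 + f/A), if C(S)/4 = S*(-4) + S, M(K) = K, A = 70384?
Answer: -6263256639/129400984 ≈ -48.402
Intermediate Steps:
C(S) = -12*S (C(S) = 4*(S*(-4) + S) = 4*(-4*S + S) = 4*(-3*S) = -12*S)
f = -26662 (f = (39813 - 66390) - 85 = -26577 - 85 = -26662)
C(4) + (M(-255)/11031 + f/A) = -12*4 + (-255/11031 - 26662/70384) = -48 + (-255*1/11031 - 26662*1/70384) = -48 + (-85/3677 - 13331/35192) = -48 - 52009407/129400984 = -6263256639/129400984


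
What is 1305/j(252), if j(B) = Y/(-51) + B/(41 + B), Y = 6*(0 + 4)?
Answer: 1300041/388 ≈ 3350.6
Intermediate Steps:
Y = 24 (Y = 6*4 = 24)
j(B) = -8/17 + B/(41 + B) (j(B) = 24/(-51) + B/(41 + B) = 24*(-1/51) + B/(41 + B) = -8/17 + B/(41 + B))
1305/j(252) = 1305/(((-328 + 9*252)/(17*(41 + 252)))) = 1305/(((1/17)*(-328 + 2268)/293)) = 1305/(((1/17)*(1/293)*1940)) = 1305/(1940/4981) = 1305*(4981/1940) = 1300041/388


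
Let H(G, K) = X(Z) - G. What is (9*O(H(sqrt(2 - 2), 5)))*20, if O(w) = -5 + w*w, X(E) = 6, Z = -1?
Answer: 5580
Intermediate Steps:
H(G, K) = 6 - G
O(w) = -5 + w**2
(9*O(H(sqrt(2 - 2), 5)))*20 = (9*(-5 + (6 - sqrt(2 - 2))**2))*20 = (9*(-5 + (6 - sqrt(0))**2))*20 = (9*(-5 + (6 - 1*0)**2))*20 = (9*(-5 + (6 + 0)**2))*20 = (9*(-5 + 6**2))*20 = (9*(-5 + 36))*20 = (9*31)*20 = 279*20 = 5580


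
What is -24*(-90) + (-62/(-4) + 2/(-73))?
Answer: 317619/146 ≈ 2175.5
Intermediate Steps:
-24*(-90) + (-62/(-4) + 2/(-73)) = 2160 + (-62*(-¼) + 2*(-1/73)) = 2160 + (31/2 - 2/73) = 2160 + 2259/146 = 317619/146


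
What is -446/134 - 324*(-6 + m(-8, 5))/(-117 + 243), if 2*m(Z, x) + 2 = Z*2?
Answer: 16529/469 ≈ 35.243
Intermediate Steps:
m(Z, x) = -1 + Z (m(Z, x) = -1 + (Z*2)/2 = -1 + (2*Z)/2 = -1 + Z)
-446/134 - 324*(-6 + m(-8, 5))/(-117 + 243) = -446/134 - 324*(-6 + (-1 - 8))/(-117 + 243) = -446*1/134 - 324/(126/(-6 - 9)) = -223/67 - 324/(126/(-15)) = -223/67 - 324/(126*(-1/15)) = -223/67 - 324/(-42/5) = -223/67 - 324*(-5/42) = -223/67 + 270/7 = 16529/469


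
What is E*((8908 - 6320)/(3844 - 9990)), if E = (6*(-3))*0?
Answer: 0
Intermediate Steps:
E = 0 (E = -18*0 = 0)
E*((8908 - 6320)/(3844 - 9990)) = 0*((8908 - 6320)/(3844 - 9990)) = 0*(2588/(-6146)) = 0*(2588*(-1/6146)) = 0*(-1294/3073) = 0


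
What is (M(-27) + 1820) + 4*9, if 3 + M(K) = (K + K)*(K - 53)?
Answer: 6173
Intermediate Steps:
M(K) = -3 + 2*K*(-53 + K) (M(K) = -3 + (K + K)*(K - 53) = -3 + (2*K)*(-53 + K) = -3 + 2*K*(-53 + K))
(M(-27) + 1820) + 4*9 = ((-3 - 106*(-27) + 2*(-27)**2) + 1820) + 4*9 = ((-3 + 2862 + 2*729) + 1820) + 36 = ((-3 + 2862 + 1458) + 1820) + 36 = (4317 + 1820) + 36 = 6137 + 36 = 6173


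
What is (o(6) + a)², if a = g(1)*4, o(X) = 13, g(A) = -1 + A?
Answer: 169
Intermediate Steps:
a = 0 (a = (-1 + 1)*4 = 0*4 = 0)
(o(6) + a)² = (13 + 0)² = 13² = 169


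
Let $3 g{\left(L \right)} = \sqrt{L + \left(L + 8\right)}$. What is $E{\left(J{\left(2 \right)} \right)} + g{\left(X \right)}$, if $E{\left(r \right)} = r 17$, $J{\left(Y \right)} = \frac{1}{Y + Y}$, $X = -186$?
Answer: $\frac{17}{4} + \frac{2 i \sqrt{91}}{3} \approx 4.25 + 6.3596 i$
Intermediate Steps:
$J{\left(Y \right)} = \frac{1}{2 Y}$
$E{\left(r \right)} = 17 r$
$g{\left(L \right)} = \frac{\sqrt{8 + 2 L}}{3}$ ($g{\left(L \right)} = \frac{\sqrt{L + \left(L + 8\right)}}{3} = \frac{\sqrt{L + \left(8 + L\right)}}{3} = \frac{\sqrt{8 + 2 L}}{3}$)
$E{\left(J{\left(2 \right)} \right)} + g{\left(X \right)} = 17 \frac{1}{2 \cdot 2} + \frac{\sqrt{8 + 2 \left(-186\right)}}{3} = 17 \cdot \frac{1}{2} \cdot \frac{1}{2} + \frac{\sqrt{8 - 372}}{3} = 17 \cdot \frac{1}{4} + \frac{\sqrt{-364}}{3} = \frac{17}{4} + \frac{2 i \sqrt{91}}{3}$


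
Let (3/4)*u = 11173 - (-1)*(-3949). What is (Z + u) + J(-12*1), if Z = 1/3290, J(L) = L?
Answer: 31649801/3290 ≈ 9620.0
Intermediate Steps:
Z = 1/3290 ≈ 0.00030395
u = 9632 (u = 4*(11173 - (-1)*(-3949))/3 = 4*(11173 - 1*3949)/3 = 4*(11173 - 3949)/3 = (4/3)*7224 = 9632)
(Z + u) + J(-12*1) = (1/3290 + 9632) - 12*1 = 31689281/3290 - 12 = 31649801/3290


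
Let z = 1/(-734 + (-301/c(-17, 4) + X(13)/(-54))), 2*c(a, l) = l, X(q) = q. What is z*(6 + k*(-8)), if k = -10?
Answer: -1161/11944 ≈ -0.097204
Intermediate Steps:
c(a, l) = l/2
z = -27/23888 (z = 1/(-734 + (-301/((½)*4) + 13/(-54))) = 1/(-734 + (-301/2 + 13*(-1/54))) = 1/(-734 + (-301*½ - 13/54)) = 1/(-734 + (-301/2 - 13/54)) = 1/(-734 - 4070/27) = 1/(-23888/27) = -27/23888 ≈ -0.0011303)
z*(6 + k*(-8)) = -27*(6 - 10*(-8))/23888 = -27*(6 + 80)/23888 = -27/23888*86 = -1161/11944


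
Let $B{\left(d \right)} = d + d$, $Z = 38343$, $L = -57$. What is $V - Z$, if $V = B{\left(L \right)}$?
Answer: $-38457$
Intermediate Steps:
$B{\left(d \right)} = 2 d$
$V = -114$ ($V = 2 \left(-57\right) = -114$)
$V - Z = -114 - 38343 = -38457$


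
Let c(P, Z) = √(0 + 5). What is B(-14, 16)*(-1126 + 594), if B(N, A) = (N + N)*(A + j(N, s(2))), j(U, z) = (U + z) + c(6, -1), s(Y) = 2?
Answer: 59584 + 14896*√5 ≈ 92893.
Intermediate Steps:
c(P, Z) = √5
j(U, z) = U + z + √5 (j(U, z) = (U + z) + √5 = U + z + √5)
B(N, A) = 2*N*(2 + A + N + √5) (B(N, A) = (N + N)*(A + (N + 2 + √5)) = (2*N)*(A + (2 + N + √5)) = (2*N)*(2 + A + N + √5) = 2*N*(2 + A + N + √5))
B(-14, 16)*(-1126 + 594) = (2*(-14)*(2 + 16 - 14 + √5))*(-1126 + 594) = (2*(-14)*(4 + √5))*(-532) = (-112 - 28*√5)*(-532) = 59584 + 14896*√5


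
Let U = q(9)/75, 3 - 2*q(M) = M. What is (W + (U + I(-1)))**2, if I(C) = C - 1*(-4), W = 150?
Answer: 14622976/625 ≈ 23397.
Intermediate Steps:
q(M) = 3/2 - M/2
U = -1/25 (U = (3/2 - 1/2*9)/75 = (3/2 - 9/2)*(1/75) = -3*1/75 = -1/25 ≈ -0.040000)
I(C) = 4 + C (I(C) = C + 4 = 4 + C)
(W + (U + I(-1)))**2 = (150 + (-1/25 + (4 - 1)))**2 = (150 + (-1/25 + 3))**2 = (150 + 74/25)**2 = (3824/25)**2 = 14622976/625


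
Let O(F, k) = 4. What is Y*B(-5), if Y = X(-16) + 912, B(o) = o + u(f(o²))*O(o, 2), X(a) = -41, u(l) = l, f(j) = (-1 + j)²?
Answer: 2002429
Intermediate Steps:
B(o) = o + 4*(-1 + o²)² (B(o) = o + (-1 + o²)²*4 = o + 4*(-1 + o²)²)
Y = 871 (Y = -41 + 912 = 871)
Y*B(-5) = 871*(-5 + 4*(-1 + (-5)²)²) = 871*(-5 + 4*(-1 + 25)²) = 871*(-5 + 4*24²) = 871*(-5 + 4*576) = 871*(-5 + 2304) = 871*2299 = 2002429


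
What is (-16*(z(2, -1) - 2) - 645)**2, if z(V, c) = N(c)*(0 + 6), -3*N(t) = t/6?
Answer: 3441025/9 ≈ 3.8234e+5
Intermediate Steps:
N(t) = -t/18 (N(t) = -t/(3*6) = -t/18)
z(V, c) = -c/3 (z(V, c) = (-c/18)*(0 + 6) = -c/18*6 = -c/3)
(-16*(z(2, -1) - 2) - 645)**2 = (-16*(-1/3*(-1) - 2) - 645)**2 = (-16*(1/3 - 2) - 645)**2 = (-16*(-5/3) - 645)**2 = (80/3 - 645)**2 = (-1855/3)**2 = 3441025/9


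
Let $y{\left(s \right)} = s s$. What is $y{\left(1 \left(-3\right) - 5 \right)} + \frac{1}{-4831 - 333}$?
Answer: $\frac{330495}{5164} \approx 64.0$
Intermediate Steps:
$y{\left(s \right)} = s^{2}$
$y{\left(1 \left(-3\right) - 5 \right)} + \frac{1}{-4831 - 333} = \left(1 \left(-3\right) - 5\right)^{2} + \frac{1}{-4831 - 333} = \left(-3 - 5\right)^{2} + \frac{1}{-5164} = \left(-8\right)^{2} - \frac{1}{5164} = 64 - \frac{1}{5164} = \frac{330495}{5164}$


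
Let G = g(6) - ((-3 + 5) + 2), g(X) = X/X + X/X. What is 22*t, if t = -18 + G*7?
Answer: -704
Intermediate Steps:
g(X) = 2 (g(X) = 1 + 1 = 2)
G = -2 (G = 2 - ((-3 + 5) + 2) = 2 - (2 + 2) = 2 - 1*4 = 2 - 4 = -2)
t = -32 (t = -18 - 2*7 = -18 - 14 = -32)
22*t = 22*(-32) = -704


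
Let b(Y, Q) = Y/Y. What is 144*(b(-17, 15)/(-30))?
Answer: -24/5 ≈ -4.8000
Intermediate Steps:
b(Y, Q) = 1
144*(b(-17, 15)/(-30)) = 144*(1/(-30)) = 144*(1*(-1/30)) = 144*(-1/30) = -24/5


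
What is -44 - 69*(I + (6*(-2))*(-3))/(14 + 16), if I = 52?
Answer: -1232/5 ≈ -246.40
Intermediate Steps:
-44 - 69*(I + (6*(-2))*(-3))/(14 + 16) = -44 - 69*(52 + (6*(-2))*(-3))/(14 + 16) = -44 - 69*(52 - 12*(-3))/30 = -44 - 69*(52 + 36)/30 = -44 - 6072/30 = -44 - 69*44/15 = -44 - 1012/5 = -1232/5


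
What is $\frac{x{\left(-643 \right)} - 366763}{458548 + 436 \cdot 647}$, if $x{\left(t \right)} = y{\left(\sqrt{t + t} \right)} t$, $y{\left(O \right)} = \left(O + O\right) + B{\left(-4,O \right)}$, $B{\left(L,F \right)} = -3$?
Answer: $- \frac{182417}{370320} - \frac{643 i \sqrt{1286}}{370320} \approx -0.49259 - 0.062266 i$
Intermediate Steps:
$y{\left(O \right)} = -3 + 2 O$ ($y{\left(O \right)} = \left(O + O\right) - 3 = 2 O - 3 = -3 + 2 O$)
$x{\left(t \right)} = t \left(-3 + 2 \sqrt{2} \sqrt{t}\right)$ ($x{\left(t \right)} = \left(-3 + 2 \sqrt{t + t}\right) t = \left(-3 + 2 \sqrt{2 t}\right) t = \left(-3 + 2 \sqrt{2} \sqrt{t}\right) t = t \left(-3 + 2 \sqrt{2} \sqrt{t}\right)$)
$\frac{x{\left(-643 \right)} - 366763}{458548 + 436 \cdot 647} = \frac{- 643 \left(-3 + 2 \sqrt{2} \sqrt{-643}\right) - 366763}{458548 + 436 \cdot 647} = \frac{- 643 \left(-3 + 2 \sqrt{2} i \sqrt{643}\right) - 366763}{458548 + 282092} = \frac{- 643 \left(-3 + 2 i \sqrt{1286}\right) - 366763}{740640} = \left(\left(1929 - 1286 i \sqrt{1286}\right) - 366763\right) \frac{1}{740640} = \left(-364834 - 1286 i \sqrt{1286}\right) \frac{1}{740640} = - \frac{182417}{370320} - \frac{643 i \sqrt{1286}}{370320}$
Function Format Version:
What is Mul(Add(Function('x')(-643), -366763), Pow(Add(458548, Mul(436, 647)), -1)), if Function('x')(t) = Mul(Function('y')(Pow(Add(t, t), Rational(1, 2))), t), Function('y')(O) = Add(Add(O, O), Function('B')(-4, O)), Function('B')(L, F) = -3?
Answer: Add(Rational(-182417, 370320), Mul(Rational(-643, 370320), I, Pow(1286, Rational(1, 2)))) ≈ Add(-0.49259, Mul(-0.062266, I))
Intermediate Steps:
Function('y')(O) = Add(-3, Mul(2, O)) (Function('y')(O) = Add(Add(O, O), -3) = Add(Mul(2, O), -3) = Add(-3, Mul(2, O)))
Function('x')(t) = Mul(t, Add(-3, Mul(2, Pow(2, Rational(1, 2)), Pow(t, Rational(1, 2))))) (Function('x')(t) = Mul(Add(-3, Mul(2, Pow(Add(t, t), Rational(1, 2)))), t) = Mul(Add(-3, Mul(2, Pow(Mul(2, t), Rational(1, 2)))), t) = Mul(Add(-3, Mul(2, Mul(Pow(2, Rational(1, 2)), Pow(t, Rational(1, 2))))), t) = Mul(Add(-3, Mul(2, Pow(2, Rational(1, 2)), Pow(t, Rational(1, 2)))), t) = Mul(t, Add(-3, Mul(2, Pow(2, Rational(1, 2)), Pow(t, Rational(1, 2))))))
Mul(Add(Function('x')(-643), -366763), Pow(Add(458548, Mul(436, 647)), -1)) = Mul(Add(Mul(-643, Add(-3, Mul(2, Pow(2, Rational(1, 2)), Pow(-643, Rational(1, 2))))), -366763), Pow(Add(458548, Mul(436, 647)), -1)) = Mul(Add(Mul(-643, Add(-3, Mul(2, Pow(2, Rational(1, 2)), Mul(I, Pow(643, Rational(1, 2)))))), -366763), Pow(Add(458548, 282092), -1)) = Mul(Add(Mul(-643, Add(-3, Mul(2, I, Pow(1286, Rational(1, 2))))), -366763), Pow(740640, -1)) = Mul(Add(Add(1929, Mul(-1286, I, Pow(1286, Rational(1, 2)))), -366763), Rational(1, 740640)) = Mul(Add(-364834, Mul(-1286, I, Pow(1286, Rational(1, 2)))), Rational(1, 740640)) = Add(Rational(-182417, 370320), Mul(Rational(-643, 370320), I, Pow(1286, Rational(1, 2))))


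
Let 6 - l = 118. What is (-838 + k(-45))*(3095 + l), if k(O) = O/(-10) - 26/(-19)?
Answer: -4964497/2 ≈ -2.4822e+6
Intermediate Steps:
l = -112 (l = 6 - 1*118 = 6 - 118 = -112)
k(O) = 26/19 - O/10 (k(O) = O*(-⅒) - 26*(-1/19) = -O/10 + 26/19 = 26/19 - O/10)
(-838 + k(-45))*(3095 + l) = (-838 + (26/19 - ⅒*(-45)))*(3095 - 112) = (-838 + (26/19 + 9/2))*2983 = (-838 + 223/38)*2983 = -31621/38*2983 = -4964497/2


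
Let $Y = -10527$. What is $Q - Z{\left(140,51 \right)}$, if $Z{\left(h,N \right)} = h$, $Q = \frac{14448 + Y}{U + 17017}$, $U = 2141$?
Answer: $- \frac{892733}{6386} \approx -139.8$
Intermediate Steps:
$Q = \frac{1307}{6386}$ ($Q = \frac{14448 - 10527}{2141 + 17017} = \frac{3921}{19158} = 3921 \cdot \frac{1}{19158} = \frac{1307}{6386} \approx 0.20467$)
$Q - Z{\left(140,51 \right)} = \frac{1307}{6386} - 140 = - \frac{892733}{6386}$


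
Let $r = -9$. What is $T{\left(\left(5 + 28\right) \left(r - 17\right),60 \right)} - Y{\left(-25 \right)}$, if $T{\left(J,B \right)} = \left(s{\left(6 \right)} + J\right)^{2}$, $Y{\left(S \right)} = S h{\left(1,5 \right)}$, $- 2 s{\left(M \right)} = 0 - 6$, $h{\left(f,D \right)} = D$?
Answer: $731150$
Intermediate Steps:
$s{\left(M \right)} = 3$ ($s{\left(M \right)} = - \frac{0 - 6}{2} = \left(- \frac{1}{2}\right) \left(-6\right) = 3$)
$Y{\left(S \right)} = 5 S$ ($Y{\left(S \right)} = S 5 = 5 S$)
$T{\left(J,B \right)} = \left(3 + J\right)^{2}$
$T{\left(\left(5 + 28\right) \left(r - 17\right),60 \right)} - Y{\left(-25 \right)} = \left(3 + \left(5 + 28\right) \left(-9 - 17\right)\right)^{2} - 5 \left(-25\right) = \left(3 + 33 \left(-26\right)\right)^{2} - -125 = \left(3 - 858\right)^{2} + 125 = \left(-855\right)^{2} + 125 = 731025 + 125 = 731150$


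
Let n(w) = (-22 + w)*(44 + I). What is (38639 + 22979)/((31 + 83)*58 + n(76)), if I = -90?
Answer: 30809/2064 ≈ 14.927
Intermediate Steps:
n(w) = 1012 - 46*w (n(w) = (-22 + w)*(44 - 90) = (-22 + w)*(-46) = 1012 - 46*w)
(38639 + 22979)/((31 + 83)*58 + n(76)) = (38639 + 22979)/((31 + 83)*58 + (1012 - 46*76)) = 61618/(114*58 + (1012 - 3496)) = 61618/(6612 - 2484) = 61618/4128 = 61618*(1/4128) = 30809/2064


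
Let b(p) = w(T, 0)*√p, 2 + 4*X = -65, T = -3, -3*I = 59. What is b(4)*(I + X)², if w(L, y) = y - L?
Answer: 190969/24 ≈ 7957.0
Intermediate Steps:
I = -59/3 (I = -⅓*59 = -59/3 ≈ -19.667)
X = -67/4 (X = -½ + (¼)*(-65) = -½ - 65/4 = -67/4 ≈ -16.750)
b(p) = 3*√p (b(p) = (0 - 1*(-3))*√p = (0 + 3)*√p = 3*√p)
b(4)*(I + X)² = (3*√4)*(-59/3 - 67/4)² = (3*2)*(-437/12)² = 6*(190969/144) = 190969/24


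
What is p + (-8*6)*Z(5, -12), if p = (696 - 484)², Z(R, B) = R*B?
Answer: 47824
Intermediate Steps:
Z(R, B) = B*R
p = 44944 (p = 212² = 44944)
p + (-8*6)*Z(5, -12) = 44944 + (-8*6)*(-12*5) = 44944 - 48*(-60) = 44944 + 2880 = 47824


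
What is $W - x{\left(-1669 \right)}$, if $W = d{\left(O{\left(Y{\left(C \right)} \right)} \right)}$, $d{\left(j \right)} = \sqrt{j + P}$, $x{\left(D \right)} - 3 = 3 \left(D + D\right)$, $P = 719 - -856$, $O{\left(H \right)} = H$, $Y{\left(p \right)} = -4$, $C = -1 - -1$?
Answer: $10011 + \sqrt{1571} \approx 10051.0$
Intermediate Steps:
$C = 0$ ($C = -1 + 1 = 0$)
$P = 1575$ ($P = 719 + 856 = 1575$)
$x{\left(D \right)} = 3 + 6 D$ ($x{\left(D \right)} = 3 + 3 \left(D + D\right) = 3 + 3 \cdot 2 D = 3 + 6 D$)
$d{\left(j \right)} = \sqrt{1575 + j}$ ($d{\left(j \right)} = \sqrt{j + 1575} = \sqrt{1575 + j}$)
$W = \sqrt{1571}$ ($W = \sqrt{1575 - 4} = \sqrt{1571} \approx 39.636$)
$W - x{\left(-1669 \right)} = \sqrt{1571} - \left(3 + 6 \left(-1669\right)\right) = \sqrt{1571} - \left(3 - 10014\right) = \sqrt{1571} - -10011 = \sqrt{1571} + 10011 = 10011 + \sqrt{1571}$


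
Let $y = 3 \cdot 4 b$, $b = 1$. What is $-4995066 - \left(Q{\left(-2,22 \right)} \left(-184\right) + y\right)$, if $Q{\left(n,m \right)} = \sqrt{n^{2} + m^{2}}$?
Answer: $-4995078 + 368 \sqrt{122} \approx -4.991 \cdot 10^{6}$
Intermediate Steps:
$y = 12$ ($y = 3 \cdot 4 \cdot 1 = 12 \cdot 1 = 12$)
$Q{\left(n,m \right)} = \sqrt{m^{2} + n^{2}}$
$-4995066 - \left(Q{\left(-2,22 \right)} \left(-184\right) + y\right) = -4995066 - \left(\sqrt{22^{2} + \left(-2\right)^{2}} \left(-184\right) + 12\right) = -4995066 - \left(\sqrt{484 + 4} \left(-184\right) + 12\right) = -4995066 - \left(\sqrt{488} \left(-184\right) + 12\right) = -4995066 - \left(2 \sqrt{122} \left(-184\right) + 12\right) = -4995066 - \left(- 368 \sqrt{122} + 12\right) = -4995066 - \left(12 - 368 \sqrt{122}\right) = -4995078 + 368 \sqrt{122}$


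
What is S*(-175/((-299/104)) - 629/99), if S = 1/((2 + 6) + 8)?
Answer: 124133/36432 ≈ 3.4073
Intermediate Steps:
S = 1/16 (S = 1/(8 + 8) = 1/16 ≈ 0.062500)
S*(-175/((-299/104)) - 629/99) = (-175/((-299/104)) - 629/99)/16 = (-175/((-299*1/104)) - 629*1/99)/16 = (-175/(-23/8) - 629/99)/16 = (-175*(-8/23) - 629/99)/16 = (1400/23 - 629/99)/16 = (1/16)*(124133/2277) = 124133/36432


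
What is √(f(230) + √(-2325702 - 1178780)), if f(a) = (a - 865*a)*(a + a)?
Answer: √(-91411200 + I*√3504482) ≈ 0.1 + 9560.9*I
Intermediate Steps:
f(a) = -1728*a² (f(a) = (-864*a)*(2*a) = -1728*a²)
√(f(230) + √(-2325702 - 1178780)) = √(-1728*230² + √(-2325702 - 1178780)) = √(-1728*52900 + √(-3504482)) = √(-91411200 + I*√3504482)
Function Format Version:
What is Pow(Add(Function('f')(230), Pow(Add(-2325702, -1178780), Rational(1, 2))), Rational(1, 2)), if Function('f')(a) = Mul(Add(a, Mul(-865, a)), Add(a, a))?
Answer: Pow(Add(-91411200, Mul(I, Pow(3504482, Rational(1, 2)))), Rational(1, 2)) ≈ Add(0.1, Mul(9560.9, I))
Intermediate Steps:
Function('f')(a) = Mul(-1728, Pow(a, 2)) (Function('f')(a) = Mul(Mul(-864, a), Mul(2, a)) = Mul(-1728, Pow(a, 2)))
Pow(Add(Function('f')(230), Pow(Add(-2325702, -1178780), Rational(1, 2))), Rational(1, 2)) = Pow(Add(Mul(-1728, Pow(230, 2)), Pow(Add(-2325702, -1178780), Rational(1, 2))), Rational(1, 2)) = Pow(Add(Mul(-1728, 52900), Pow(-3504482, Rational(1, 2))), Rational(1, 2)) = Pow(Add(-91411200, Mul(I, Pow(3504482, Rational(1, 2)))), Rational(1, 2))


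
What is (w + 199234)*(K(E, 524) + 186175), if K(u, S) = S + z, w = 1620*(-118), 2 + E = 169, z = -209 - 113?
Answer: 1504807898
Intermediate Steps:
z = -322
E = 167 (E = -2 + 169 = 167)
w = -191160
K(u, S) = -322 + S (K(u, S) = S - 322 = -322 + S)
(w + 199234)*(K(E, 524) + 186175) = (-191160 + 199234)*((-322 + 524) + 186175) = 8074*(202 + 186175) = 8074*186377 = 1504807898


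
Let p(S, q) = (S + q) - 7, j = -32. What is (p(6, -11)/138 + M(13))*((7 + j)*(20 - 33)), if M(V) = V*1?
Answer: 96525/23 ≈ 4196.7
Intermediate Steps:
p(S, q) = -7 + S + q
M(V) = V
(p(6, -11)/138 + M(13))*((7 + j)*(20 - 33)) = ((-7 + 6 - 11)/138 + 13)*((7 - 32)*(20 - 33)) = (-12*1/138 + 13)*(-25*(-13)) = (-2/23 + 13)*325 = (297/23)*325 = 96525/23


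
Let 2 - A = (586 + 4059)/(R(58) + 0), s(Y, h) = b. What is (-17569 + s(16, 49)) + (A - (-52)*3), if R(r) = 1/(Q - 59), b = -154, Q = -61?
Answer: 539835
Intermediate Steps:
s(Y, h) = -154
R(r) = -1/120 (R(r) = 1/(-61 - 59) = 1/(-120) = -1/120)
A = 557402 (A = 2 - (586 + 4059)/(-1/120 + 0) = 2 - 4645/(-1/120) = 2 - 4645*(-120) = 2 - 1*(-557400) = 2 + 557400 = 557402)
(-17569 + s(16, 49)) + (A - (-52)*3) = (-17569 - 154) + (557402 - (-52)*3) = -17723 + (557402 - 1*(-156)) = -17723 + (557402 + 156) = -17723 + 557558 = 539835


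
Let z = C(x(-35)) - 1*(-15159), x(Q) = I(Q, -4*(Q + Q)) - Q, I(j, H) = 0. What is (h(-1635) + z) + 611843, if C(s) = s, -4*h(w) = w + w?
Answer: 1255709/2 ≈ 6.2785e+5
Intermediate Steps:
h(w) = -w/2 (h(w) = -(w + w)/4 = -w/2)
x(Q) = -Q (x(Q) = 0 - Q = -Q)
z = 15194 (z = -1*(-35) - 1*(-15159) = 35 + 15159 = 15194)
(h(-1635) + z) + 611843 = (-1/2*(-1635) + 15194) + 611843 = (1635/2 + 15194) + 611843 = 32023/2 + 611843 = 1255709/2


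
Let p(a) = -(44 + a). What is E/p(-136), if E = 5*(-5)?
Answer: -25/92 ≈ -0.27174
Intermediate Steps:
p(a) = -44 - a
E = -25
E/p(-136) = -25/(-44 - 1*(-136)) = -25/(-44 + 136) = -25/92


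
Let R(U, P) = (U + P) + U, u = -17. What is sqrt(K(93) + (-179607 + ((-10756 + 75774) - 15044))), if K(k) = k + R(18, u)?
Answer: I*sqrt(129521) ≈ 359.89*I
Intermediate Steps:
R(U, P) = P + 2*U (R(U, P) = (P + U) + U = P + 2*U)
K(k) = 19 + k (K(k) = k + (-17 + 2*18) = k + (-17 + 36) = k + 19 = 19 + k)
sqrt(K(93) + (-179607 + ((-10756 + 75774) - 15044))) = sqrt((19 + 93) + (-179607 + ((-10756 + 75774) - 15044))) = sqrt(112 + (-179607 + (65018 - 15044))) = sqrt(112 + (-179607 + 49974)) = sqrt(112 - 129633) = sqrt(-129521) = I*sqrt(129521)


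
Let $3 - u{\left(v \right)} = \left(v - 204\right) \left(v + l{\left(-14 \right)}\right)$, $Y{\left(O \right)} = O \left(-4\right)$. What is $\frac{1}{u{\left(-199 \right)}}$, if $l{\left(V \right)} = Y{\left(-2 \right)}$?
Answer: $- \frac{1}{76970} \approx -1.2992 \cdot 10^{-5}$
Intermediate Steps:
$Y{\left(O \right)} = - 4 O$
$l{\left(V \right)} = 8$ ($l{\left(V \right)} = \left(-4\right) \left(-2\right) = 8$)
$u{\left(v \right)} = 3 - \left(-204 + v\right) \left(8 + v\right)$ ($u{\left(v \right)} = 3 - \left(v - 204\right) \left(v + 8\right) = 3 - \left(-204 + v\right) \left(8 + v\right)$)
$\frac{1}{u{\left(-199 \right)}} = \frac{1}{1635 - \left(-199\right)^{2} + 196 \left(-199\right)} = \frac{1}{1635 - 39601 - 39004} = \frac{1}{-76970} = - \frac{1}{76970}$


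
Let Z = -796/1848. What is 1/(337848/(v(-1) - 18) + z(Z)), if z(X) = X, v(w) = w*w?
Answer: -7854/156089159 ≈ -5.0317e-5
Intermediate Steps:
v(w) = w²
Z = -199/462 (Z = -796*1/1848 = -199/462 ≈ -0.43074)
1/(337848/(v(-1) - 18) + z(Z)) = 1/(337848/((-1)² - 18) - 199/462) = 1/(337848/(1 - 18) - 199/462) = 1/(337848/(-17) - 199/462) = 1/(337848*(-1/17) - 199/462) = 1/(-337848/17 - 199/462) = 1/(-156089159/7854) = -7854/156089159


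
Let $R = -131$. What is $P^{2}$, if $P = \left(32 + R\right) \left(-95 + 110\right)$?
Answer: $2205225$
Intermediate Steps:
$P = -1485$ ($P = \left(32 - 131\right) \left(-95 + 110\right) = \left(-99\right) 15 = -1485$)
$P^{2} = \left(-1485\right)^{2} = 2205225$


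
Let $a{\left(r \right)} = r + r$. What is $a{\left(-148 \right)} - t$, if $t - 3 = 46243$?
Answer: $-46542$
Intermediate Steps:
$t = 46246$ ($t = 3 + 46243 = 46246$)
$a{\left(r \right)} = 2 r$
$a{\left(-148 \right)} - t = 2 \left(-148\right) - 46246 = -296 - 46246 = -46542$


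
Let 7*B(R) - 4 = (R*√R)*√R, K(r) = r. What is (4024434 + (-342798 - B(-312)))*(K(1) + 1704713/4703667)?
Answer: 164529414591520/32925669 ≈ 4.9970e+6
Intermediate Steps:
B(R) = 4/7 + R²/7 (B(R) = 4/7 + ((R*√R)*√R)/7 = 4/7 + (R^(3/2)*√R)/7 = 4/7 + R²/7)
(4024434 + (-342798 - B(-312)))*(K(1) + 1704713/4703667) = (4024434 + (-342798 - (4/7 + (⅐)*(-312)²)))*(1 + 1704713/4703667) = (4024434 + (-342798 - (4/7 + (⅐)*97344)))*(1 + 1704713*(1/4703667)) = (4024434 + (-342798 - (4/7 + 97344/7)))*(1 + 1704713/4703667) = (4024434 + (-342798 - 1*97348/7))*(6408380/4703667) = (4024434 + (-342798 - 97348/7))*(6408380/4703667) = (4024434 - 2496934/7)*(6408380/4703667) = (25674104/7)*(6408380/4703667) = 164529414591520/32925669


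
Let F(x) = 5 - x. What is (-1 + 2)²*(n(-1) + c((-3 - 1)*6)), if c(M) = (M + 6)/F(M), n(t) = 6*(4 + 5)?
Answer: 1548/29 ≈ 53.379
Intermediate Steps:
n(t) = 54 (n(t) = 6*9 = 54)
c(M) = (6 + M)/(5 - M) (c(M) = (M + 6)/(5 - M) = (6 + M)/(5 - M))
(-1 + 2)²*(n(-1) + c((-3 - 1)*6)) = (-1 + 2)²*(54 + (-6 - (-3 - 1)*6)/(-5 + (-3 - 1)*6)) = 1²*(54 + (-6 - (-4)*6)/(-5 - 4*6)) = 1*(54 + (-6 - 1*(-24))/(-5 - 24)) = 1*(54 + (-6 + 24)/(-29)) = 1*(54 - 1/29*18) = 1*(54 - 18/29) = 1*(1548/29) = 1548/29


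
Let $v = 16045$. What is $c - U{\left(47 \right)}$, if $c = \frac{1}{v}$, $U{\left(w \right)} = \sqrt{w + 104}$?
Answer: $\frac{1}{16045} - \sqrt{151} \approx -12.288$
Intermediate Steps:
$U{\left(w \right)} = \sqrt{104 + w}$
$c = \frac{1}{16045} \approx 6.2325 \cdot 10^{-5}$
$c - U{\left(47 \right)} = \frac{1}{16045} - \sqrt{104 + 47} = \frac{1}{16045} - \sqrt{151}$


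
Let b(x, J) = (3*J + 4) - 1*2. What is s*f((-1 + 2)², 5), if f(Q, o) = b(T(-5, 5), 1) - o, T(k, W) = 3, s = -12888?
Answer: 0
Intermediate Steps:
b(x, J) = 2 + 3*J (b(x, J) = (4 + 3*J) - 2 = 2 + 3*J)
f(Q, o) = 5 - o (f(Q, o) = (2 + 3*1) - o = (2 + 3) - o = 5 - o)
s*f((-1 + 2)², 5) = -12888*(5 - 1*5) = -12888*(5 - 5) = -12888*0 = 0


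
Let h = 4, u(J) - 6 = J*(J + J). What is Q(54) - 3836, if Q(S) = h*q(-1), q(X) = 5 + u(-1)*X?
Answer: -3848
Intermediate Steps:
u(J) = 6 + 2*J² (u(J) = 6 + J*(J + J) = 6 + J*(2*J) = 6 + 2*J²)
q(X) = 5 + 8*X (q(X) = 5 + (6 + 2*(-1)²)*X = 5 + (6 + 2*1)*X = 5 + (6 + 2)*X = 5 + 8*X)
Q(S) = -12 (Q(S) = 4*(5 + 8*(-1)) = 4*(5 - 8) = 4*(-3) = -12)
Q(54) - 3836 = -12 - 3836 = -3848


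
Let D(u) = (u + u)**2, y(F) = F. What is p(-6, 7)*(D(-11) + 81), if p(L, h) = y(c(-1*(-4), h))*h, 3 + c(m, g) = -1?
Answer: -15820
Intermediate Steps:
c(m, g) = -4 (c(m, g) = -3 - 1 = -4)
p(L, h) = -4*h
D(u) = 4*u**2 (D(u) = (2*u)**2 = 4*u**2)
p(-6, 7)*(D(-11) + 81) = (-4*7)*(4*(-11)**2 + 81) = -28*(4*121 + 81) = -28*(484 + 81) = -28*565 = -15820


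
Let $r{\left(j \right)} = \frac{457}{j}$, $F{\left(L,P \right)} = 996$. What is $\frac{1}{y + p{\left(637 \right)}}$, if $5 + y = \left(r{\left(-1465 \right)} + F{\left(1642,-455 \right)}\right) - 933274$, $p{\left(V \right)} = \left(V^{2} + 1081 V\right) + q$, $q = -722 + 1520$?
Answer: $\frac{1465}{238620208} \approx 6.1395 \cdot 10^{-6}$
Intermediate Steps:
$q = 798$
$p{\left(V \right)} = 798 + V^{2} + 1081 V$ ($p{\left(V \right)} = \left(V^{2} + 1081 V\right) + 798 = 798 + V^{2} + 1081 V$)
$y = - \frac{1365795052}{1465}$ ($y = -5 - \left(932278 + \frac{457}{1465}\right) = -5 + \left(\left(457 \left(- \frac{1}{1465}\right) + 996\right) - 933274\right) = -5 + \left(\left(- \frac{457}{1465} + 996\right) - 933274\right) = -5 + \left(\frac{1458683}{1465} - 933274\right) = -5 - \frac{1365787727}{1465} = - \frac{1365795052}{1465} \approx -9.3228 \cdot 10^{5}$)
$\frac{1}{y + p{\left(637 \right)}} = \frac{1}{- \frac{1365795052}{1465} + \left(798 + 637^{2} + 1081 \cdot 637\right)} = \frac{1}{- \frac{1365795052}{1465} + \left(798 + 405769 + 688597\right)} = \frac{1}{- \frac{1365795052}{1465} + 1095164} = \frac{1}{\frac{238620208}{1465}} = \frac{1465}{238620208}$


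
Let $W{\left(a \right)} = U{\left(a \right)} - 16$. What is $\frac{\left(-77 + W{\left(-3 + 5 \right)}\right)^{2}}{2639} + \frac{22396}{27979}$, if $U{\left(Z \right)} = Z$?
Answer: $\frac{3195573}{811391} \approx 3.9384$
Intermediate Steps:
$W{\left(a \right)} = -16 + a$ ($W{\left(a \right)} = a - 16 = -16 + a$)
$\frac{\left(-77 + W{\left(-3 + 5 \right)}\right)^{2}}{2639} + \frac{22396}{27979} = \frac{\left(-77 + \left(-16 + \left(-3 + 5\right)\right)\right)^{2}}{2639} + \frac{22396}{27979} = \left(-77 + \left(-16 + 2\right)\right)^{2} \cdot \frac{1}{2639} + 22396 \cdot \frac{1}{27979} = \left(-77 - 14\right)^{2} \cdot \frac{1}{2639} + \frac{22396}{27979} = \left(-91\right)^{2} \cdot \frac{1}{2639} + \frac{22396}{27979} = 8281 \cdot \frac{1}{2639} + \frac{22396}{27979} = \frac{91}{29} + \frac{22396}{27979} = \frac{3195573}{811391}$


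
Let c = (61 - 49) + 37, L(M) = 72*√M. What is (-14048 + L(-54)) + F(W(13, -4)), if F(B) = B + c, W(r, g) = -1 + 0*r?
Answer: -14000 + 216*I*√6 ≈ -14000.0 + 529.09*I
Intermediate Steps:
c = 49 (c = 12 + 37 = 49)
W(r, g) = -1 (W(r, g) = -1 + 0 = -1)
F(B) = 49 + B (F(B) = B + 49 = 49 + B)
(-14048 + L(-54)) + F(W(13, -4)) = (-14048 + 72*√(-54)) + (49 - 1) = (-14048 + 72*(3*I*√6)) + 48 = (-14048 + 216*I*√6) + 48 = -14000 + 216*I*√6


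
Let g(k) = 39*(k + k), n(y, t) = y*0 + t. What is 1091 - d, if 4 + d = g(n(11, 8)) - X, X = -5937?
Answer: -5466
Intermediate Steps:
n(y, t) = t (n(y, t) = 0 + t = t)
g(k) = 78*k (g(k) = 39*(2*k) = 78*k)
d = 6557 (d = -4 + (78*8 - 1*(-5937)) = -4 + (624 + 5937) = -4 + 6561 = 6557)
1091 - d = 1091 - 1*6557 = 1091 - 6557 = -5466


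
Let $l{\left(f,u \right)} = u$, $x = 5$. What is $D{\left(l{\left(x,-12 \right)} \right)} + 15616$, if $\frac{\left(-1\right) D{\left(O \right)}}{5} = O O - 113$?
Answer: $15461$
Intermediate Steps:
$D{\left(O \right)} = 565 - 5 O^{2}$ ($D{\left(O \right)} = - 5 \left(O O - 113\right) = - 5 \left(O^{2} - 113\right) = - 5 \left(-113 + O^{2}\right) = 565 - 5 O^{2}$)
$D{\left(l{\left(x,-12 \right)} \right)} + 15616 = \left(565 - 5 \left(-12\right)^{2}\right) + 15616 = \left(565 - 720\right) + 15616 = -155 + 15616 = 15461$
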